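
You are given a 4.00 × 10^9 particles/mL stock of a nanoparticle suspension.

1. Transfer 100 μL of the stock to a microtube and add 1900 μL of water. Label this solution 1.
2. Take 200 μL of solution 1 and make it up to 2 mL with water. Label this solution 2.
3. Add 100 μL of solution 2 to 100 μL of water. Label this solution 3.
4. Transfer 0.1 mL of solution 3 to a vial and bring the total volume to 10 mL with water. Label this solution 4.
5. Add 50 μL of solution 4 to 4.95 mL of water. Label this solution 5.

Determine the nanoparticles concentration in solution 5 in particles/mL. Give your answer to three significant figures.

Step 1: 100 μL + 1900 μL = 2000 μL total → factor 2000/100 = 20
Step 2: 200 μL brought to 2 mL → factor 2000/200 = 10
Step 3: 100 μL + 100 μL = 200 μL total → factor 200/100 = 2
Step 4: 0.1 mL brought to 10 mL → factor 10/0.1 = 100
Step 5: 50 μL + 4.95 mL = 5000 μL total → factor 5000/50 = 100
Overall dilution factor = 20 × 10 × 2 × 100 × 100 = 4 × 10^6
Final = 4.00 × 10^9 particles/mL / 4 × 10^6 = 1.00 × 10^3 particles/mL

1.00 × 10^3 particles/mL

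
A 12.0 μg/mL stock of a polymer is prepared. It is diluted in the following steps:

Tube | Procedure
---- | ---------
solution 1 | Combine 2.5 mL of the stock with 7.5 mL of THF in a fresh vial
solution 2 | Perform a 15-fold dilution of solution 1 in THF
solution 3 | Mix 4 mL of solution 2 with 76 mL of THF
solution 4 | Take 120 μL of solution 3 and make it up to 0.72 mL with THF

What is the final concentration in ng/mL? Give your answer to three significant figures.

1.67 ng/mL

Step 1: 2.5 mL + 7.5 mL = 10 mL total → factor 10/2.5 = 4
Step 2: 15-fold → factor 15
Step 3: 4 mL + 76 mL = 80 mL total → factor 80/4 = 20
Step 4: 120 μL brought to 0.72 mL → factor 720/120 = 6
Overall dilution factor = 4 × 15 × 20 × 6 = 7200
Final = 12.0 μg/mL / 7200 = 0.001667 μg/mL = 1.67 ng/mL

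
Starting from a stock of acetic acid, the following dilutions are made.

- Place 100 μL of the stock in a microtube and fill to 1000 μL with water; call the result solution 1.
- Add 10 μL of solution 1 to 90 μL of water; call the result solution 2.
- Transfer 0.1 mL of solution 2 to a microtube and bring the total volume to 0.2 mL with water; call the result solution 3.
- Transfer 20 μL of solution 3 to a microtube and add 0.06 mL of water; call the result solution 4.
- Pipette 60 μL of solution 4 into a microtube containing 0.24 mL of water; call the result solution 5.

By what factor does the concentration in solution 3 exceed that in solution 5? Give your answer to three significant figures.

20.0

Step 1: 100 μL brought to 1000 μL → factor 1000/100 = 10
Step 2: 10 μL + 90 μL = 100 μL total → factor 100/10 = 10
Step 3: 0.1 mL brought to 0.2 mL → factor 0.2/0.1 = 2
Step 4: 20 μL + 0.06 mL = 80 μL total → factor 80/20 = 4
Step 5: 60 μL + 0.24 mL = 300 μL total → factor 300/60 = 5
Dilution factor to solution 3 = 200; to solution 5 = 4000
[solution 3]/[solution 5] = (factor to solution 5)/(factor to solution 3) = 4000/200 = 20.0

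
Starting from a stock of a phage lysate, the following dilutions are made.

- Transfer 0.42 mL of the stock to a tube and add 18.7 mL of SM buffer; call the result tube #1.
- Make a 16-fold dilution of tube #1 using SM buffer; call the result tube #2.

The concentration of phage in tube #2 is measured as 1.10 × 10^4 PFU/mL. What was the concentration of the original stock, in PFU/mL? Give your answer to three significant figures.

8.01 × 10^6 PFU/mL

Step 1: 0.42 mL + 18.7 mL = 19.12 mL total → factor 19.12/0.42 = 45.524
Step 2: 16-fold → factor 16
Overall dilution factor = 45.524 × 16 = 728.38
Stock = 1.10 × 10^4 PFU/mL × 728.38 = 8.01 × 10^6 PFU/mL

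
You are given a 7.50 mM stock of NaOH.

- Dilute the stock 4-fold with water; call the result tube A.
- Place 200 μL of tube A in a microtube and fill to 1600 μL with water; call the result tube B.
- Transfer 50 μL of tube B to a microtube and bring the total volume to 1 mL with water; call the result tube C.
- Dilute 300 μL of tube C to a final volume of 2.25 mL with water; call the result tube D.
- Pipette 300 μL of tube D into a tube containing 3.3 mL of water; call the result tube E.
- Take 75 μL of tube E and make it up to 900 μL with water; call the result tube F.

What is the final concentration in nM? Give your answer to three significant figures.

Step 1: 4-fold → factor 4
Step 2: 200 μL brought to 1600 μL → factor 1600/200 = 8
Step 3: 50 μL brought to 1 mL → factor 1000/50 = 20
Step 4: 300 μL brought to 2.25 mL → factor 2250/300 = 7.5
Step 5: 300 μL + 3.3 mL = 3600 μL total → factor 3600/300 = 12
Step 6: 75 μL brought to 900 μL → factor 900/75 = 12
Overall dilution factor = 4 × 8 × 20 × 7.5 × 12 × 12 = 6.912 × 10^5
Final = 7.50 mM / 6.912 × 10^5 = 1.085 × 10^-5 mM = 10.9 nM

10.9 nM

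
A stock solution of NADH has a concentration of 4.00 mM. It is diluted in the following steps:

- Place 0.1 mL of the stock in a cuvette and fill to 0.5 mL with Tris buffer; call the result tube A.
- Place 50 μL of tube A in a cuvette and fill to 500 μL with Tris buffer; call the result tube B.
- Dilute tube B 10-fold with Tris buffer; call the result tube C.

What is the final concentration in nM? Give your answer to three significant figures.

Step 1: 0.1 mL brought to 0.5 mL → factor 0.5/0.1 = 5
Step 2: 50 μL brought to 500 μL → factor 500/50 = 10
Step 3: 10-fold → factor 10
Overall dilution factor = 5 × 10 × 10 = 500
Final = 4.00 mM / 500 = 0.008000 mM = 8.00 × 10^3 nM

8.00 × 10^3 nM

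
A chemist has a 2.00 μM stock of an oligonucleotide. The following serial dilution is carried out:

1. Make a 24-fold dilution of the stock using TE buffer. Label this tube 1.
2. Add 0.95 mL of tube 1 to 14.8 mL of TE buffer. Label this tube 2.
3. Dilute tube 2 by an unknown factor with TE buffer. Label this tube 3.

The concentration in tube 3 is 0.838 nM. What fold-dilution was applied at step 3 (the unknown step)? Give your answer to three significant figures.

6.00-fold

Step 1: 24-fold → factor 24
Step 2: 0.95 mL + 14.8 mL = 15.75 mL total → factor 15.75/0.95 = 16.579
Step 3: unknown factor x
Product of known-step factors = 397.89
Overall factor = 2.00 μM / (0.838 nM) = 2386.6
x = 2386.6 / 397.89 = 6.00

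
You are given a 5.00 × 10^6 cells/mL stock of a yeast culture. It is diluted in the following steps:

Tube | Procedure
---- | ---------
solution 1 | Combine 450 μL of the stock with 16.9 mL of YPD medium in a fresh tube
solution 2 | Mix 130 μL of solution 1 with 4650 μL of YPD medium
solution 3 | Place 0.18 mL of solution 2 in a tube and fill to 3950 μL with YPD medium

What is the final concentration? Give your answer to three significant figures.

Step 1: 450 μL + 16.9 mL = 17350 μL total → factor 17350/450 = 38.556
Step 2: 130 μL + 4650 μL = 4780 μL total → factor 4780/130 = 36.769
Step 3: 0.18 mL brought to 3950 μL → factor 3.95/0.18 = 21.944
Overall dilution factor = 38.556 × 36.769 × 21.944 = 31110
Final = 5.00 × 10^6 cells/mL / 31110 = 161 cells/mL

161 cells/mL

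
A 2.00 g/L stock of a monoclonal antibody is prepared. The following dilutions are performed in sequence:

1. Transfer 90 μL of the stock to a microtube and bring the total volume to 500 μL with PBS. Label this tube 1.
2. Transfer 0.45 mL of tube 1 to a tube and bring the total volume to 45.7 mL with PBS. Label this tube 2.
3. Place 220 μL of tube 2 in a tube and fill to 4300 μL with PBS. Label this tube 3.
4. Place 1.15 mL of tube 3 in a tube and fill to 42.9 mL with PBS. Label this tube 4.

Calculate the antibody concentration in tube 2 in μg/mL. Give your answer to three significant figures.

Step 1: 90 μL brought to 500 μL → factor 500/90 = 5.5556
Step 2: 0.45 mL brought to 45.7 mL → factor 45.7/0.45 = 101.56
Dilution factor through tube 2 = 5.5556 × 101.56 = 564.2
[tube 2] = 2.00 g/L / 564.2 = 0.003545 g/L = 3.54 μg/mL

3.54 μg/mL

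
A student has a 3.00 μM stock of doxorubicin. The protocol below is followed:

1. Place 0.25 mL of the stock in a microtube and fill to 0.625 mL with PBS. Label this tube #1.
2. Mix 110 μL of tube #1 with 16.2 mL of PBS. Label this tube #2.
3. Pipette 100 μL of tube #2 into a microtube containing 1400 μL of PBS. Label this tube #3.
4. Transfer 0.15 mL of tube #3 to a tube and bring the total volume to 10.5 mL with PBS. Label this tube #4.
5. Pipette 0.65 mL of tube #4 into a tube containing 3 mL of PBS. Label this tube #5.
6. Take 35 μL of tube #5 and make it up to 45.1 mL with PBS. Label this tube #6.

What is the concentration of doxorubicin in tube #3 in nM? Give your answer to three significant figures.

Step 1: 0.25 mL brought to 0.625 mL → factor 0.625/0.25 = 2.5
Step 2: 110 μL + 16.2 mL = 16310 μL total → factor 16310/110 = 148.27
Step 3: 100 μL + 1400 μL = 1500 μL total → factor 1500/100 = 15
Dilution factor through tube #3 = 2.5 × 148.27 × 15 = 5560.2
[tube #3] = 3.00 μM / 5560.2 = 0.0005395 μM = 0.540 nM

0.540 nM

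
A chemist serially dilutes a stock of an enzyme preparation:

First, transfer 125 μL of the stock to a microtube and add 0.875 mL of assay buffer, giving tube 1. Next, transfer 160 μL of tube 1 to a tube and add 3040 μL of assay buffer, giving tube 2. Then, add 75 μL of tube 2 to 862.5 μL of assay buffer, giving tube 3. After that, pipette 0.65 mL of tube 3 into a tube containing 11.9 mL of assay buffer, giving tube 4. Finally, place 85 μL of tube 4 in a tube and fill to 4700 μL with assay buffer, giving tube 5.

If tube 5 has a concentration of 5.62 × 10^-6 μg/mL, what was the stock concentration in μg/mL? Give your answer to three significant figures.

12.0 μg/mL

Step 1: 125 μL + 0.875 mL = 1000 μL total → factor 1000/125 = 8
Step 2: 160 μL + 3040 μL = 3200 μL total → factor 3200/160 = 20
Step 3: 75 μL + 862.5 μL = 937.5 μL total → factor 937.5/75 = 12.5
Step 4: 0.65 mL + 11.9 mL = 12.55 mL total → factor 12.55/0.65 = 19.308
Step 5: 85 μL brought to 4700 μL → factor 4700/85 = 55.294
Overall dilution factor = 8 × 20 × 12.5 × 19.308 × 55.294 = 2.1352 × 10^6
Stock = 5.62 × 10^-6 μg/mL × 2.1352 × 10^6 = 12.0 μg/mL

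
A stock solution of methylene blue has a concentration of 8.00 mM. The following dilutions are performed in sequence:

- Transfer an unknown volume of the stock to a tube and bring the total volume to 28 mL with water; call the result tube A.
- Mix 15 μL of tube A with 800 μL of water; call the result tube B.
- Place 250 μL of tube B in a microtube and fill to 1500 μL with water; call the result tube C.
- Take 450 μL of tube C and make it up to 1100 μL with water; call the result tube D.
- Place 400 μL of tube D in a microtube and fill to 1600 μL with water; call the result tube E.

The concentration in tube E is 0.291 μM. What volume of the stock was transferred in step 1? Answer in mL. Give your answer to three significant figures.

3.25 mL

Step 1: v brought to 28 mL → factor = 28 mL/v
Step 2: 15 μL + 800 μL = 815 μL total → factor 815/15 = 54.333
Step 3: 250 μL brought to 1500 μL → factor 1500/250 = 6
Step 4: 450 μL brought to 1100 μL → factor 1100/450 = 2.4444
Step 5: 400 μL brought to 1600 μL → factor 1600/400 = 4
Product of known-step factors = 3187.6
Overall factor = 8.00 mM / (0.291 μM) = 27491
Step-1 factor = 27491 / 3187.6 = 8.6246
v = 28 mL / 8.6246 = 3.25 mL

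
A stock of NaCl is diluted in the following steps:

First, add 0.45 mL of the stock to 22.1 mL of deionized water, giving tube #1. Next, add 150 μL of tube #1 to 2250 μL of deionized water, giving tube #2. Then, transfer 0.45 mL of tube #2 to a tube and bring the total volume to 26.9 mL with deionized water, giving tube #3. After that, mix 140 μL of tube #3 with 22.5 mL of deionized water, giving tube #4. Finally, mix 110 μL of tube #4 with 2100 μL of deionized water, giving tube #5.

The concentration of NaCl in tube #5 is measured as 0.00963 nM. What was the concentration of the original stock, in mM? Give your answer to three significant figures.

Step 1: 0.45 mL + 22.1 mL = 22.55 mL total → factor 22.55/0.45 = 50.111
Step 2: 150 μL + 2250 μL = 2400 μL total → factor 2400/150 = 16
Step 3: 0.45 mL brought to 26.9 mL → factor 26.9/0.45 = 59.778
Step 4: 140 μL + 22.5 mL = 22640 μL total → factor 22640/140 = 161.71
Step 5: 110 μL + 2100 μL = 2210 μL total → factor 2210/110 = 20.091
Overall dilution factor = 50.111 × 16 × 59.778 × 161.71 × 20.091 = 1.5572 × 10^8
Stock = 0.00963 nM × 1.5572 × 10^8 = 1.500 × 10^6 nM = 1.50 mM

1.50 mM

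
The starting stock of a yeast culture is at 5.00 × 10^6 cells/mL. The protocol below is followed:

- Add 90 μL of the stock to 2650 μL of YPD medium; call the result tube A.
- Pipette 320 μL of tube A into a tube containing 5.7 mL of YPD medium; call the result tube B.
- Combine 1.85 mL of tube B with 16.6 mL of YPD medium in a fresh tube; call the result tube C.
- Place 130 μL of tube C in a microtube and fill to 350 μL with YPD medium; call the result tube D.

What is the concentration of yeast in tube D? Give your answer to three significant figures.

Step 1: 90 μL + 2650 μL = 2740 μL total → factor 2740/90 = 30.444
Step 2: 320 μL + 5.7 mL = 6020 μL total → factor 6020/320 = 18.812
Step 3: 1.85 mL + 16.6 mL = 18.45 mL total → factor 18.45/1.85 = 9.973
Step 4: 130 μL brought to 350 μL → factor 350/130 = 2.6923
Overall dilution factor = 30.444 × 18.812 × 9.973 × 2.6923 = 15378
Final = 5.00 × 10^6 cells/mL / 15378 = 325 cells/mL

325 cells/mL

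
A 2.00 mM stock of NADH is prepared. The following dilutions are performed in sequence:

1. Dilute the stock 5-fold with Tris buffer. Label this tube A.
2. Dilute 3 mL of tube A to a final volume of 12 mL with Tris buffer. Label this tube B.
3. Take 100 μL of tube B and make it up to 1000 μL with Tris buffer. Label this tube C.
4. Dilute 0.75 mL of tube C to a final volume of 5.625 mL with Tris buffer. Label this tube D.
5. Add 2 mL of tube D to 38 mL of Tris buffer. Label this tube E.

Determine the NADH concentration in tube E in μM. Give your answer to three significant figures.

0.0667 μM

Step 1: 5-fold → factor 5
Step 2: 3 mL brought to 12 mL → factor 12/3 = 4
Step 3: 100 μL brought to 1000 μL → factor 1000/100 = 10
Step 4: 0.75 mL brought to 5.625 mL → factor 5.625/0.75 = 7.5
Step 5: 2 mL + 38 mL = 40 mL total → factor 40/2 = 20
Overall dilution factor = 5 × 4 × 10 × 7.5 × 20 = 30000
Final = 2.00 mM / 30000 = 6.667 × 10^-5 mM = 0.0667 μM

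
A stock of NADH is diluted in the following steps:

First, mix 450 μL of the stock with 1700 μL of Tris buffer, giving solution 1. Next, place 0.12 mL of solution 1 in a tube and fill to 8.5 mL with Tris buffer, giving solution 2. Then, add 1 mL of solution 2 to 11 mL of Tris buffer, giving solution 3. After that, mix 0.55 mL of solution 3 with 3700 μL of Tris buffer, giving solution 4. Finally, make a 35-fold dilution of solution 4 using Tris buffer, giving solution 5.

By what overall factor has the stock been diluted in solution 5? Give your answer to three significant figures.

1.10 × 10^6

Step 1: 450 μL + 1700 μL = 2150 μL total → factor 2150/450 = 4.7778
Step 2: 0.12 mL brought to 8.5 mL → factor 8.5/0.12 = 70.833
Step 3: 1 mL + 11 mL = 12 mL total → factor 12/1 = 12
Step 4: 0.55 mL + 3700 μL = 4.25 mL total → factor 4.25/0.55 = 7.7273
Step 5: 35-fold → factor 35
Overall dilution factor = 4.7778 × 70.833 × 12 × 7.7273 × 35 = 1.0983 × 10^6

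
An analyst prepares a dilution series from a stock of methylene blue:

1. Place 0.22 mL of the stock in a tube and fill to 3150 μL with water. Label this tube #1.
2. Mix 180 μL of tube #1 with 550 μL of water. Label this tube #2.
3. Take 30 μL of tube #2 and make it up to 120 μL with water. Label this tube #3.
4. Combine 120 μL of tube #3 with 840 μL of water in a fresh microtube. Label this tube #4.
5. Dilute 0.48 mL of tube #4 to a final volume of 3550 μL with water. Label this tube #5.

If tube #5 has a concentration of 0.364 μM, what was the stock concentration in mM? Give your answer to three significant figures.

5.00 mM

Step 1: 0.22 mL brought to 3150 μL → factor 3.15/0.22 = 14.318
Step 2: 180 μL + 550 μL = 730 μL total → factor 730/180 = 4.0556
Step 3: 30 μL brought to 120 μL → factor 120/30 = 4
Step 4: 120 μL + 840 μL = 960 μL total → factor 960/120 = 8
Step 5: 0.48 mL brought to 3550 μL → factor 3.55/0.48 = 7.3958
Overall dilution factor = 14.318 × 4.0556 × 4 × 8 × 7.3958 = 13743
Stock = 0.364 μM × 13743 = 5002 μM = 5.00 mM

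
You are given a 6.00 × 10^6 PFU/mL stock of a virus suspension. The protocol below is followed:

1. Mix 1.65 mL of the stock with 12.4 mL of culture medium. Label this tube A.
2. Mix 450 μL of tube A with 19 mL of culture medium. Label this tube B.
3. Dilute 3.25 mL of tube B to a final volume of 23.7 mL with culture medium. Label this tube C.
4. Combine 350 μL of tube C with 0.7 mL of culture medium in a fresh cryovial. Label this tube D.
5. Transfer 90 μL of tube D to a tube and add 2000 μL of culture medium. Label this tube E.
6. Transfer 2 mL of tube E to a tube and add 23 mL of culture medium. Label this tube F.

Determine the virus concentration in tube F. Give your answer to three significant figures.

2.57 PFU/mL

Step 1: 1.65 mL + 12.4 mL = 14.05 mL total → factor 14.05/1.65 = 8.5152
Step 2: 450 μL + 19 mL = 19450 μL total → factor 19450/450 = 43.222
Step 3: 3.25 mL brought to 23.7 mL → factor 23.7/3.25 = 7.2923
Step 4: 350 μL + 0.7 mL = 1050 μL total → factor 1050/350 = 3
Step 5: 90 μL + 2000 μL = 2090 μL total → factor 2090/90 = 23.222
Step 6: 2 mL + 23 mL = 25 mL total → factor 25/2 = 12.5
Overall dilution factor = 8.5152 × 43.222 × 7.2923 × 3 × 23.222 × 12.5 = 2.3372 × 10^6
Final = 6.00 × 10^6 PFU/mL / 2.3372 × 10^6 = 2.57 PFU/mL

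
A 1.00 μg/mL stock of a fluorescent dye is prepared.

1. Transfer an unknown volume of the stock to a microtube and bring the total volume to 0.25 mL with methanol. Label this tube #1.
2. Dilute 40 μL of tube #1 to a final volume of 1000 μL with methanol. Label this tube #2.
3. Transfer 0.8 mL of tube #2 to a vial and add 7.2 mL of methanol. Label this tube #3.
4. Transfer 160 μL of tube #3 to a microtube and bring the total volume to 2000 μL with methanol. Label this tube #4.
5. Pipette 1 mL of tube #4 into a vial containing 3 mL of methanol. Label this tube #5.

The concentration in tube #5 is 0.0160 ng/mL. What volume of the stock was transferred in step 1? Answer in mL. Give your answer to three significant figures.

Step 1: v brought to 0.25 mL → factor = 0.25 mL/v
Step 2: 40 μL brought to 1000 μL → factor 1000/40 = 25
Step 3: 0.8 mL + 7.2 mL = 8 mL total → factor 8/0.8 = 10
Step 4: 160 μL brought to 2000 μL → factor 2000/160 = 12.5
Step 5: 1 mL + 3 mL = 4 mL total → factor 4/1 = 4
Product of known-step factors = 12500
Overall factor = 1.00 μg/mL / (0.0160 ng/mL) = 62500
Step-1 factor = 62500 / 12500 = 5
v = 0.25 mL / 5 = 0.0500 mL

0.0500 mL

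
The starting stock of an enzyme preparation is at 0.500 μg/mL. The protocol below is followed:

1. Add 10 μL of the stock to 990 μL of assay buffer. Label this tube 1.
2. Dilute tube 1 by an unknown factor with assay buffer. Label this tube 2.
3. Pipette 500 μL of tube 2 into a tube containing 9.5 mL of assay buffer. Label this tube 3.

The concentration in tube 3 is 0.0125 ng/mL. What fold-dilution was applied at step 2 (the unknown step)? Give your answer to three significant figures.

20.0-fold

Step 1: 10 μL + 990 μL = 1000 μL total → factor 1000/10 = 100
Step 2: unknown factor x
Step 3: 500 μL + 9.5 mL = 10000 μL total → factor 10000/500 = 20
Product of known-step factors = 2000
Overall factor = 0.500 μg/mL / (0.0125 ng/mL) = 40000
x = 40000 / 2000 = 20.0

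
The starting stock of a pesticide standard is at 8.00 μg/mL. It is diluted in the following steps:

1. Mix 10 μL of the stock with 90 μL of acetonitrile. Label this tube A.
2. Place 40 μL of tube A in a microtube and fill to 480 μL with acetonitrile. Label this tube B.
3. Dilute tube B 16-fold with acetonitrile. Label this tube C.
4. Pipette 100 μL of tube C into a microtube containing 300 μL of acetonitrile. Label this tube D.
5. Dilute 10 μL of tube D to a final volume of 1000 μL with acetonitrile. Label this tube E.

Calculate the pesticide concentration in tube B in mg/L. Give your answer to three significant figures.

0.0667 mg/L

Step 1: 10 μL + 90 μL = 100 μL total → factor 100/10 = 10
Step 2: 40 μL brought to 480 μL → factor 480/40 = 12
Dilution factor through tube B = 10 × 12 = 120
[tube B] = 8.00 μg/mL / 120 = 0.06667 μg/mL = 0.0667 mg/L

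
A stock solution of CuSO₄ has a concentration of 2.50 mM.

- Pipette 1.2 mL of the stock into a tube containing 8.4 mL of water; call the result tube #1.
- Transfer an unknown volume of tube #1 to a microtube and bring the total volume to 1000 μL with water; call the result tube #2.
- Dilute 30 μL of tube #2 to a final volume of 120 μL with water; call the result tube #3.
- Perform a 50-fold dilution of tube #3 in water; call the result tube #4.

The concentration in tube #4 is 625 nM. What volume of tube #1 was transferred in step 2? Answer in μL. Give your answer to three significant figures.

Step 1: 1.2 mL + 8.4 mL = 9.6 mL total → factor 9.6/1.2 = 8
Step 2: v brought to 1000 μL → factor = 1000 μL/v
Step 3: 30 μL brought to 120 μL → factor 120/30 = 4
Step 4: 50-fold → factor 50
Product of known-step factors = 1600
Overall factor = 2.50 mM / (625 nM) = 4000
Step-2 factor = 4000 / 1600 = 2.5
v = 1000 μL / 2.5 = 400 μL

400 μL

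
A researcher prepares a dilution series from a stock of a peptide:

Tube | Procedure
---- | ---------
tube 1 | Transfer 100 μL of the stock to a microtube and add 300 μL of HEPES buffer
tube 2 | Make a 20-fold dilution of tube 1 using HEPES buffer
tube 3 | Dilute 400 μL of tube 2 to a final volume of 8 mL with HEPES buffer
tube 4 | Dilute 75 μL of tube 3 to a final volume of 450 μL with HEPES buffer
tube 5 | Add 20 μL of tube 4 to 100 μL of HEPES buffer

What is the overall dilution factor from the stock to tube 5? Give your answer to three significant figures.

Step 1: 100 μL + 300 μL = 400 μL total → factor 400/100 = 4
Step 2: 20-fold → factor 20
Step 3: 400 μL brought to 8 mL → factor 8000/400 = 20
Step 4: 75 μL brought to 450 μL → factor 450/75 = 6
Step 5: 20 μL + 100 μL = 120 μL total → factor 120/20 = 6
Overall dilution factor = 4 × 20 × 20 × 6 × 6 = 57600

5.76 × 10^4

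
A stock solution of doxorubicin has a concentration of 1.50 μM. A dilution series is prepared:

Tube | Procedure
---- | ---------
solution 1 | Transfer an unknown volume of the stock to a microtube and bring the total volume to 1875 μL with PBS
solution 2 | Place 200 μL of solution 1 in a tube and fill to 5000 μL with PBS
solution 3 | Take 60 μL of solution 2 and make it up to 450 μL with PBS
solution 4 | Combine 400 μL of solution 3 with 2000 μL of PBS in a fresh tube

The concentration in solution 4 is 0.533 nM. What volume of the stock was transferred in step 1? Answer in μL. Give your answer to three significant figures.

Step 1: v brought to 1875 μL → factor = 1875 μL/v
Step 2: 200 μL brought to 5000 μL → factor 5000/200 = 25
Step 3: 60 μL brought to 450 μL → factor 450/60 = 7.5
Step 4: 400 μL + 2000 μL = 2400 μL total → factor 2400/400 = 6
Product of known-step factors = 1125
Overall factor = 1.50 μM / (0.533 nM) = 2814.3
Step-1 factor = 2814.3 / 1125 = 2.5016
v = 1875 μL / 2.5016 = 750 μL

750 μL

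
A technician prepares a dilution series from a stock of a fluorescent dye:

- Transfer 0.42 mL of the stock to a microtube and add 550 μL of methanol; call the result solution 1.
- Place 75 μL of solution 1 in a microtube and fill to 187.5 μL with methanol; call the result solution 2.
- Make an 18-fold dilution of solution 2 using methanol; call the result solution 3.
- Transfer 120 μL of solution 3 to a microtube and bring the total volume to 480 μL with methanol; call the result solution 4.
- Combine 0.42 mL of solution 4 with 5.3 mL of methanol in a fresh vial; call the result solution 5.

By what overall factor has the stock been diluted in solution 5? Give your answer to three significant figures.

Step 1: 0.42 mL + 550 μL = 0.97 mL total → factor 0.97/0.42 = 2.3095
Step 2: 75 μL brought to 187.5 μL → factor 187.5/75 = 2.5
Step 3: 18-fold → factor 18
Step 4: 120 μL brought to 480 μL → factor 480/120 = 4
Step 5: 0.42 mL + 5.3 mL = 5.72 mL total → factor 5.72/0.42 = 13.619
Overall dilution factor = 2.3095 × 2.5 × 18 × 4 × 13.619 = 5661.6

5.66 × 10^3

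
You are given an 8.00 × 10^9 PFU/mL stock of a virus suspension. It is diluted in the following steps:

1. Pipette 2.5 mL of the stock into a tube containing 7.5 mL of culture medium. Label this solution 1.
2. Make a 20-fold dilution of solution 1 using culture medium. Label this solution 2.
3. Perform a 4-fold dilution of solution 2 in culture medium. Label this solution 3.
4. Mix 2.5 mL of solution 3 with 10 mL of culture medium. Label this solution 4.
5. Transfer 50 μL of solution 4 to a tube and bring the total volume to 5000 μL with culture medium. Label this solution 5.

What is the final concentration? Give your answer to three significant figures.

5.00 × 10^4 PFU/mL

Step 1: 2.5 mL + 7.5 mL = 10 mL total → factor 10/2.5 = 4
Step 2: 20-fold → factor 20
Step 3: 4-fold → factor 4
Step 4: 2.5 mL + 10 mL = 12.5 mL total → factor 12.5/2.5 = 5
Step 5: 50 μL brought to 5000 μL → factor 5000/50 = 100
Overall dilution factor = 4 × 20 × 4 × 5 × 100 = 1.6 × 10^5
Final = 8.00 × 10^9 PFU/mL / 1.6 × 10^5 = 5.00 × 10^4 PFU/mL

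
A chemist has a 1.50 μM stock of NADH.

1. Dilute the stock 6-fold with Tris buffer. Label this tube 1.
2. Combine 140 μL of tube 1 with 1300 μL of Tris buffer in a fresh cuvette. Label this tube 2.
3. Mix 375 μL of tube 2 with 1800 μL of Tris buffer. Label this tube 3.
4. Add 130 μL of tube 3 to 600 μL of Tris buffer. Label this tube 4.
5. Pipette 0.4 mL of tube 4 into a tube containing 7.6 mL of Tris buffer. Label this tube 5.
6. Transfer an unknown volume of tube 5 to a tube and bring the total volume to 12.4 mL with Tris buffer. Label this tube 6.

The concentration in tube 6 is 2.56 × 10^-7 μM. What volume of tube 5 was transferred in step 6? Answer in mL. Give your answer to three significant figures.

0.0851 mL

Step 1: 6-fold → factor 6
Step 2: 140 μL + 1300 μL = 1440 μL total → factor 1440/140 = 10.286
Step 3: 375 μL + 1800 μL = 2175 μL total → factor 2175/375 = 5.8
Step 4: 130 μL + 600 μL = 730 μL total → factor 730/130 = 5.6154
Step 5: 0.4 mL + 7.6 mL = 8 mL total → factor 8/0.4 = 20
Step 6: v brought to 12.4 mL → factor = 12.4 mL/v
Product of known-step factors = 40200
Overall factor = 1.50 μM / (2.56 × 10^-7 μM) = 5.8594 × 10^6
Step-6 factor = 5.8594 × 10^6 / 40200 = 145.76
v = 12.4 mL / 145.76 = 0.0851 mL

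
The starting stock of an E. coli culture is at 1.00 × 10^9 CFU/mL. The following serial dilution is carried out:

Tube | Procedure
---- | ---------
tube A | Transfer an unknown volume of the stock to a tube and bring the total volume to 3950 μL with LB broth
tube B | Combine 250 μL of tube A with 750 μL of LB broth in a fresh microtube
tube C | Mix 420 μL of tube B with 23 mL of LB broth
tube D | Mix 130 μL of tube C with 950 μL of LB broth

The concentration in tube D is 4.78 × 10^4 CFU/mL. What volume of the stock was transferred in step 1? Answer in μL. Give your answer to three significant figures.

Step 1: v brought to 3950 μL → factor = 3950 μL/v
Step 2: 250 μL + 750 μL = 1000 μL total → factor 1000/250 = 4
Step 3: 420 μL + 23 mL = 23420 μL total → factor 23420/420 = 55.762
Step 4: 130 μL + 950 μL = 1080 μL total → factor 1080/130 = 8.3077
Product of known-step factors = 1853
Overall factor = 1.00 × 10^9 CFU/mL / (4.78 × 10^4 CFU/mL) = 20921
Step-1 factor = 20921 / 1853 = 11.29
v = 3950 μL / 11.29 = 350 μL

350 μL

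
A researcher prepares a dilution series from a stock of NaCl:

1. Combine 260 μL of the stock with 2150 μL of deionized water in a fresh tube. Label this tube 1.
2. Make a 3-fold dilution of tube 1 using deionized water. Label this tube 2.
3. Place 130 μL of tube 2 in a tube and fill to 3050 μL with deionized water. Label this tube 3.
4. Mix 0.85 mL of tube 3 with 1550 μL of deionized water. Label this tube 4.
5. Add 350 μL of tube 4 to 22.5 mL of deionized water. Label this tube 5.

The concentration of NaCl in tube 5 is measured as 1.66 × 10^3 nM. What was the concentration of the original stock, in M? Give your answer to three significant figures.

0.200 M

Step 1: 260 μL + 2150 μL = 2410 μL total → factor 2410/260 = 9.2692
Step 2: 3-fold → factor 3
Step 3: 130 μL brought to 3050 μL → factor 3050/130 = 23.462
Step 4: 0.85 mL + 1550 μL = 2.4 mL total → factor 2.4/0.85 = 2.8235
Step 5: 350 μL + 22.5 mL = 22850 μL total → factor 22850/350 = 65.286
Overall dilution factor = 9.2692 × 3 × 23.462 × 2.8235 × 65.286 = 1.2026 × 10^5
Stock = 1.66 × 10^3 nM × 1.2026 × 10^5 = 1.996 × 10^8 nM = 0.200 M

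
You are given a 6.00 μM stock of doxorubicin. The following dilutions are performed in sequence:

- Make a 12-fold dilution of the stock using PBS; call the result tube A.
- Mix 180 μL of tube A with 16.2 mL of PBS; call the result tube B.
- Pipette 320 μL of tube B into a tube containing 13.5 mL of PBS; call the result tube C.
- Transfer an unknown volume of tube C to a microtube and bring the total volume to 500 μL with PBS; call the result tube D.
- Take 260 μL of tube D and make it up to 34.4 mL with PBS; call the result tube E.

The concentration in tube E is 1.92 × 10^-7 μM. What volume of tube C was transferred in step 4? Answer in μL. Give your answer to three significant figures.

Step 1: 12-fold → factor 12
Step 2: 180 μL + 16.2 mL = 16380 μL total → factor 16380/180 = 91
Step 3: 320 μL + 13.5 mL = 13820 μL total → factor 13820/320 = 43.188
Step 4: v brought to 500 μL → factor = 500 μL/v
Step 5: 260 μL brought to 34.4 mL → factor 34400/260 = 132.31
Product of known-step factors = 6.2397 × 10^6
Overall factor = 6.00 μM / (1.92 × 10^-7 μM) = 3.125 × 10^7
Step-4 factor = 3.125 × 10^7 / 6.2397 × 10^6 = 5.0082
v = 500 μL / 5.0082 = 99.8 μL

99.8 μL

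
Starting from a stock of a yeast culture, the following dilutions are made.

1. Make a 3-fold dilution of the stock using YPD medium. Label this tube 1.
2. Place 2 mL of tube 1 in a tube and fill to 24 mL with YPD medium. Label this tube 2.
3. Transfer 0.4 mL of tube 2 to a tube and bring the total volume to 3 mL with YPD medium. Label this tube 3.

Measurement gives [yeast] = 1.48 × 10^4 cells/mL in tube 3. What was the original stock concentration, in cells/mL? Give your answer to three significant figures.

4.00 × 10^6 cells/mL

Step 1: 3-fold → factor 3
Step 2: 2 mL brought to 24 mL → factor 24/2 = 12
Step 3: 0.4 mL brought to 3 mL → factor 3/0.4 = 7.5
Overall dilution factor = 3 × 12 × 7.5 = 270
Stock = 1.48 × 10^4 cells/mL × 270 = 4.00 × 10^6 cells/mL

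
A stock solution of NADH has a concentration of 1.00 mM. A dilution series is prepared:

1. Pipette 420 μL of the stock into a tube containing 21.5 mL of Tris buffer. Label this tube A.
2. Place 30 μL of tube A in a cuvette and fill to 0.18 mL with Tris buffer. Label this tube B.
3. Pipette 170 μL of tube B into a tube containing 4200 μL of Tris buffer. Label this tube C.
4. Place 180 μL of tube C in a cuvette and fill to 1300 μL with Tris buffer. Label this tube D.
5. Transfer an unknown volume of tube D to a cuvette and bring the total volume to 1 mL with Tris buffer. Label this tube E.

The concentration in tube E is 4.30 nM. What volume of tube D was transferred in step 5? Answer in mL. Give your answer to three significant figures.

0.250 mL

Step 1: 420 μL + 21.5 mL = 21920 μL total → factor 21920/420 = 52.19
Step 2: 30 μL brought to 0.18 mL → factor 180/30 = 6
Step 3: 170 μL + 4200 μL = 4370 μL total → factor 4370/170 = 25.706
Step 4: 180 μL brought to 1300 μL → factor 1300/180 = 7.2222
Step 5: v brought to 1 mL → factor = 1 mL/v
Product of known-step factors = 58136
Overall factor = 1.00 mM / (4.30 nM) = 2.3256 × 10^5
Step-5 factor = 2.3256 × 10^5 / 58136 = 4.0002
v = 1 mL / 4.0002 = 0.250 mL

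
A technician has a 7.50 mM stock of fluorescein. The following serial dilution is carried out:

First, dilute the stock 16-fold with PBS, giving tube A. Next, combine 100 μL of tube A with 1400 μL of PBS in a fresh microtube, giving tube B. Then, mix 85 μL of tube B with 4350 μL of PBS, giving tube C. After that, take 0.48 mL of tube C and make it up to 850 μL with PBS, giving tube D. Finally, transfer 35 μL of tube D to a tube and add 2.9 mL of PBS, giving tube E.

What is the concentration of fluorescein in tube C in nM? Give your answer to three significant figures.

Step 1: 16-fold → factor 16
Step 2: 100 μL + 1400 μL = 1500 μL total → factor 1500/100 = 15
Step 3: 85 μL + 4350 μL = 4435 μL total → factor 4435/85 = 52.176
Dilution factor through tube C = 16 × 15 × 52.176 = 12522
[tube C] = 7.50 mM / 12522 = 0.0005989 mM = 599 nM

599 nM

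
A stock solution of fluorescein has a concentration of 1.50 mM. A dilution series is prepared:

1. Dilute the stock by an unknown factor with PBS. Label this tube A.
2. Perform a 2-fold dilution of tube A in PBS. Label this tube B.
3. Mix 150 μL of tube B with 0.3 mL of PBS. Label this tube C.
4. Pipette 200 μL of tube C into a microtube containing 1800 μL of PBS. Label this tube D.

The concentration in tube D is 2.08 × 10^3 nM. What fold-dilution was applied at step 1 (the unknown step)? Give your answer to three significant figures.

12.0-fold

Step 1: unknown factor x
Step 2: 2-fold → factor 2
Step 3: 150 μL + 0.3 mL = 450 μL total → factor 450/150 = 3
Step 4: 200 μL + 1800 μL = 2000 μL total → factor 2000/200 = 10
Product of known-step factors = 60
Overall factor = 1.50 mM / (2.08 × 10^3 nM) = 721.15
x = 721.15 / 60 = 12.0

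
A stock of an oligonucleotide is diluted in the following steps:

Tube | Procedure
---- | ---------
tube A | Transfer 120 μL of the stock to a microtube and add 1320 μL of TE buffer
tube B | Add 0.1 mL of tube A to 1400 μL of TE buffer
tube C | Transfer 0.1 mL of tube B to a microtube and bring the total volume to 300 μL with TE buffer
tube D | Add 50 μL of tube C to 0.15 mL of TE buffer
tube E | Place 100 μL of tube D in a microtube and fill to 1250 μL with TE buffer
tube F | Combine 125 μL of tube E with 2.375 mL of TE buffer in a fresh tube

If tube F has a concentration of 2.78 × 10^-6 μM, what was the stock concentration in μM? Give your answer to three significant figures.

Step 1: 120 μL + 1320 μL = 1440 μL total → factor 1440/120 = 12
Step 2: 0.1 mL + 1400 μL = 1.5 mL total → factor 1.5/0.1 = 15
Step 3: 0.1 mL brought to 300 μL → factor 0.3/0.1 = 3
Step 4: 50 μL + 0.15 mL = 200 μL total → factor 200/50 = 4
Step 5: 100 μL brought to 1250 μL → factor 1250/100 = 12.5
Step 6: 125 μL + 2.375 mL = 2500 μL total → factor 2500/125 = 20
Overall dilution factor = 12 × 15 × 3 × 4 × 12.5 × 20 = 5.4 × 10^5
Stock = 2.78 × 10^-6 μM × 5.4 × 10^5 = 1.50 μM

1.50 μM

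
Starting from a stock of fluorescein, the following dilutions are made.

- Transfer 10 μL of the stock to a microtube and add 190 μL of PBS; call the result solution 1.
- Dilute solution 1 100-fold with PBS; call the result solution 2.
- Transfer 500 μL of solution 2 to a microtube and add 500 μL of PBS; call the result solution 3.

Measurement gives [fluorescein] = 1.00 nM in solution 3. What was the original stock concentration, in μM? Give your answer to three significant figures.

Step 1: 10 μL + 190 μL = 200 μL total → factor 200/10 = 20
Step 2: 100-fold → factor 100
Step 3: 500 μL + 500 μL = 1000 μL total → factor 1000/500 = 2
Overall dilution factor = 20 × 100 × 2 = 4000
Stock = 1.00 nM × 4000 = 4000 nM = 4.00 μM

4.00 μM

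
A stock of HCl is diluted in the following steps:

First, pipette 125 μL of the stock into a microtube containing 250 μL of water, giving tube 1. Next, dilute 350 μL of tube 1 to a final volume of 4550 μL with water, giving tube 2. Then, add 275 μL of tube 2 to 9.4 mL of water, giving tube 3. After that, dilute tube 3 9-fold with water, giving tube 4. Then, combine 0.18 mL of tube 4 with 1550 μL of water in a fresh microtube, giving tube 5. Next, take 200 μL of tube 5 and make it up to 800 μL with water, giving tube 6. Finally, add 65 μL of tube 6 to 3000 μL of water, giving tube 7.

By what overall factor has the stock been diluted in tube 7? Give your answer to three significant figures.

Step 1: 125 μL + 250 μL = 375 μL total → factor 375/125 = 3
Step 2: 350 μL brought to 4550 μL → factor 4550/350 = 13
Step 3: 275 μL + 9.4 mL = 9675 μL total → factor 9675/275 = 35.182
Step 4: 9-fold → factor 9
Step 5: 0.18 mL + 1550 μL = 1.73 mL total → factor 1.73/0.18 = 9.6111
Step 6: 200 μL brought to 800 μL → factor 800/200 = 4
Step 7: 65 μL + 3000 μL = 3065 μL total → factor 3065/65 = 47.154
Overall dilution factor = 3 × 13 × 35.182 × 9 × 9.6111 × 4 × 47.154 = 2.2386 × 10^7

2.24 × 10^7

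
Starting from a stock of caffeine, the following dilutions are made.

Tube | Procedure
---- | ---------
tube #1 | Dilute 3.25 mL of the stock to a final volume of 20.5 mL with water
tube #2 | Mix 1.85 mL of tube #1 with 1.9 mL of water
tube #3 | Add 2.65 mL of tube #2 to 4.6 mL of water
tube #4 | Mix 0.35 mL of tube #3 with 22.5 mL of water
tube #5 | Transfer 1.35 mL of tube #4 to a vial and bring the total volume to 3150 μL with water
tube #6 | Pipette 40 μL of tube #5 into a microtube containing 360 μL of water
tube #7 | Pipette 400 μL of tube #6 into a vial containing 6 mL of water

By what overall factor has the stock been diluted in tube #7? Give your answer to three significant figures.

8.53 × 10^5

Step 1: 3.25 mL brought to 20.5 mL → factor 20.5/3.25 = 6.3077
Step 2: 1.85 mL + 1.9 mL = 3.75 mL total → factor 3.75/1.85 = 2.027
Step 3: 2.65 mL + 4.6 mL = 7.25 mL total → factor 7.25/2.65 = 2.7358
Step 4: 0.35 mL + 22.5 mL = 22.85 mL total → factor 22.85/0.35 = 65.286
Step 5: 1.35 mL brought to 3150 μL → factor 3.15/1.35 = 2.3333
Step 6: 40 μL + 360 μL = 400 μL total → factor 400/40 = 10
Step 7: 400 μL + 6 mL = 6400 μL total → factor 6400/400 = 16
Overall dilution factor = 6.3077 × 2.027 × 2.7358 × 65.286 × 2.3333 × 10 × 16 = 8.5258 × 10^5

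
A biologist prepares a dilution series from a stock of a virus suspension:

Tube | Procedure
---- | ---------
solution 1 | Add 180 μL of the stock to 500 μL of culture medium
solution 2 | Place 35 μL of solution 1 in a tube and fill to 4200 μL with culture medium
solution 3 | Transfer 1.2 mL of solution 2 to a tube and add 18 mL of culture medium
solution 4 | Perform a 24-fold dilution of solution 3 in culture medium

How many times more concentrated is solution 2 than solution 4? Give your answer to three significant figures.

Step 1: 180 μL + 500 μL = 680 μL total → factor 680/180 = 3.7778
Step 2: 35 μL brought to 4200 μL → factor 4200/35 = 120
Step 3: 1.2 mL + 18 mL = 19.2 mL total → factor 19.2/1.2 = 16
Step 4: 24-fold → factor 24
Dilution factor to solution 2 = 453.33; to solution 4 = 1.7408 × 10^5
[solution 2]/[solution 4] = (factor to solution 4)/(factor to solution 2) = 1.7408 × 10^5/453.33 = 384

384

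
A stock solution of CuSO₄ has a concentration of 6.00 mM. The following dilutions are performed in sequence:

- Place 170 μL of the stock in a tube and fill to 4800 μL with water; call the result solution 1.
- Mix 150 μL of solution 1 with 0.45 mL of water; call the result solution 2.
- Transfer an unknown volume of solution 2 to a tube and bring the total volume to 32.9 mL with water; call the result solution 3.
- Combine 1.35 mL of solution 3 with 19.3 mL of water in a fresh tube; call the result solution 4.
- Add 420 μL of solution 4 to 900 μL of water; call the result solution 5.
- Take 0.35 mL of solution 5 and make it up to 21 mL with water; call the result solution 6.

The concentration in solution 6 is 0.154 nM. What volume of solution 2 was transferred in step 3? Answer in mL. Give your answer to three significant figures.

0.275 mL

Step 1: 170 μL brought to 4800 μL → factor 4800/170 = 28.235
Step 2: 150 μL + 0.45 mL = 600 μL total → factor 600/150 = 4
Step 3: v brought to 32.9 mL → factor = 32.9 mL/v
Step 4: 1.35 mL + 19.3 mL = 20.65 mL total → factor 20.65/1.35 = 15.296
Step 5: 420 μL + 900 μL = 1320 μL total → factor 1320/420 = 3.1429
Step 6: 0.35 mL brought to 21 mL → factor 21/0.35 = 60
Product of known-step factors = 3.2577 × 10^5
Overall factor = 6.00 mM / (0.154 nM) = 3.8961 × 10^7
Step-3 factor = 3.8961 × 10^7 / 3.2577 × 10^5 = 119.6
v = 32.9 mL / 119.6 = 0.275 mL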